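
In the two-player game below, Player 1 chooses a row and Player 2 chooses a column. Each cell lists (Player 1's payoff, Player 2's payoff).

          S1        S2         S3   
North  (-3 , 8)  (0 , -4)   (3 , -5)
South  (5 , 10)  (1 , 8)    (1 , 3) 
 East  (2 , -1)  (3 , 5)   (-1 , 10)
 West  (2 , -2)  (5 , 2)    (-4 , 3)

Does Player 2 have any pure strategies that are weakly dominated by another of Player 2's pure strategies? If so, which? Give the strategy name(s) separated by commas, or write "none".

S1 is not dominated — it holds its own against S2 at North (8>-4); S3 at North (8>-5).
S2: no other strategy beats it everywhere (S1 at East (5>-1); S3 at North (-4>-5)).
S3: no other strategy beats it everywhere (S1 at East (10>-1); S2 at East (10>5)).

none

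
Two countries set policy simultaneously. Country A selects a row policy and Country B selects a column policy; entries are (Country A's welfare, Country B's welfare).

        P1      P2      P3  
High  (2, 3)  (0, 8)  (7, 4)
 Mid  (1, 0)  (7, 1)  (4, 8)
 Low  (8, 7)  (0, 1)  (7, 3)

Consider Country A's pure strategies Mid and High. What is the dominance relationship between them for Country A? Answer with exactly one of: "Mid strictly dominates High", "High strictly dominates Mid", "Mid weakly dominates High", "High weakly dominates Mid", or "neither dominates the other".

neither dominates the other

Mid's payoffs vs High's, by Country B's action — P1: 1<2, P2: 7>0, P3: 4<7.
Mid does better at P2 but worse at P1, P3; neither strategy dominates the other.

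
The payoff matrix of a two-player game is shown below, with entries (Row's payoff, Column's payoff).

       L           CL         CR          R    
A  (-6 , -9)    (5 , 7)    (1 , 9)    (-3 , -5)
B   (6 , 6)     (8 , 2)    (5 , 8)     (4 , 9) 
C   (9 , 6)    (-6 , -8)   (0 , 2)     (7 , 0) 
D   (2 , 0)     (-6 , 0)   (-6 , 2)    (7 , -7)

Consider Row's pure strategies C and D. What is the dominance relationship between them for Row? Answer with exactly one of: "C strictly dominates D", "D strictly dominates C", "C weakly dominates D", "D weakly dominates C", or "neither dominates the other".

C's payoffs vs D's, by Column's action — L: 9>2, CL: -6=-6, CR: 0>-6, R: 7=7.
C is at least as good everywhere and strictly better somewhere (tied only at CL, R), so C weakly but not strictly dominates D.

C weakly dominates D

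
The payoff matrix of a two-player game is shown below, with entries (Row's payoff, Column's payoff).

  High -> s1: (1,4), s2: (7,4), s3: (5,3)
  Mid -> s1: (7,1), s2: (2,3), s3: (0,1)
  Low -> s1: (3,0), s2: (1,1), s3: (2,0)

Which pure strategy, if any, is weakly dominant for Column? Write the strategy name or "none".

s2

s2 vs s1: High: 4=4, Mid: 3>1, Low: 1>0.
s2 vs s3: High: 4>3, Mid: 3>1, Low: 1>0.
s2 is at least as good as every other strategy against every opponent action, so it is weakly dominant.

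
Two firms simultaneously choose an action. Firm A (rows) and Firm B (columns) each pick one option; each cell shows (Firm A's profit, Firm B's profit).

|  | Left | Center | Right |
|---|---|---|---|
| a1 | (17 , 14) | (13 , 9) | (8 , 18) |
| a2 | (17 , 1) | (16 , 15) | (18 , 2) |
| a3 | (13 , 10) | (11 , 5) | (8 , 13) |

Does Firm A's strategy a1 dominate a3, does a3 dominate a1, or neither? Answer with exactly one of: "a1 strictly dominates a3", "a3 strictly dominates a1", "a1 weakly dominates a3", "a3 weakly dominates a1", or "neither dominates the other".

Compare a1 to a3 across each choice by Firm B: Left: 17>13, Center: 13>11, Right: 8=8.
a1 is at least as good everywhere and strictly better somewhere (tied only at Right), so a1 weakly but not strictly dominates a3.

a1 weakly dominates a3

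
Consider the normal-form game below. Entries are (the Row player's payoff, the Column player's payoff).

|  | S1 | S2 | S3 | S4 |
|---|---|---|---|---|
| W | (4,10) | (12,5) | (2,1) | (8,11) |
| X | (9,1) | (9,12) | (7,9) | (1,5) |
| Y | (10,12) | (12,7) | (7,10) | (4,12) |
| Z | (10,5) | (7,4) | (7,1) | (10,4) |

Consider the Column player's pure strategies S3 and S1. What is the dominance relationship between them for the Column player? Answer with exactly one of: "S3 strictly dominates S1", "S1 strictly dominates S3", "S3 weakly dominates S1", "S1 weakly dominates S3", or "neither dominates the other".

S3's payoffs vs S1's, by the Row player's action — W: 1<10, X: 9>1, Y: 10<12, Z: 1<5.
S3 does better at X but worse at W, Y, Z; neither strategy dominates the other.

neither dominates the other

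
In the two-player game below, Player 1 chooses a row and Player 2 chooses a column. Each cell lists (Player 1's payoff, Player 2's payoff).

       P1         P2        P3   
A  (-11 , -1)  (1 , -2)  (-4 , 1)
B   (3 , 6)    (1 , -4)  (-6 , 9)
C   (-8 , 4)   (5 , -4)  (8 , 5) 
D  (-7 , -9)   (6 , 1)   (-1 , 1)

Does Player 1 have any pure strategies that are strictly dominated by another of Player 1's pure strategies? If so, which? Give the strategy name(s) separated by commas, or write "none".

A is strictly dominated by C (P1: -8>-11, P2: 5>1, P3: 8>-4).
B: no other strategy beats it everywhere (A at P1 (3>-11); C at P1 (3>-8); D at P1 (3>-7)).
C: no other strategy beats it everywhere (A at P1 (-8>-11); B at P2 (5>1); D at P3 (8>-1)).
D: no other strategy beats it everywhere (A at P1 (-7>-11); B at P2 (6>1); C at P1 (-7>-8)).

A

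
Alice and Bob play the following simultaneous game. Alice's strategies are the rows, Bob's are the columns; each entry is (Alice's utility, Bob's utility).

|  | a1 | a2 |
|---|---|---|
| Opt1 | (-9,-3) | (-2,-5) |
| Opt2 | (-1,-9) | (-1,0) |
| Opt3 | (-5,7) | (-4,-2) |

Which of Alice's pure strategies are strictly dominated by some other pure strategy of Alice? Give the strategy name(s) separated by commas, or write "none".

Opt1, Opt3

Opt1 is strictly dominated by Opt2 (a1: -1>-9, a2: -1>-2).
Nothing dominates Opt2: Opt1 at a1 (-1>-9); Opt3 at a1 (-1>-5).
Opt3: dominated, since Opt2 does at least as well everywhere (a1: -1>-5, a2: -1>-4).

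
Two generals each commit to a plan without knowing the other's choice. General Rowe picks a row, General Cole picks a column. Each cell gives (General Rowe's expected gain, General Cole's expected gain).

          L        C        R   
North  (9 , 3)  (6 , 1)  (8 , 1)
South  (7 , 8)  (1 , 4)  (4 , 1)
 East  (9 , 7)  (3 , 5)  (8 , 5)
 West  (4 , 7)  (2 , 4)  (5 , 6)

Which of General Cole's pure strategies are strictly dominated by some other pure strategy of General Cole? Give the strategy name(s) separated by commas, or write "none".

Nothing dominates L: C at North (3>1); R at North (3>1).
L strictly dominates C — North: 3>1, South: 8>4, East: 7>5, West: 7>4.
L strictly dominates R — North: 3>1, South: 8>1, East: 7>5, West: 7>6.

C, R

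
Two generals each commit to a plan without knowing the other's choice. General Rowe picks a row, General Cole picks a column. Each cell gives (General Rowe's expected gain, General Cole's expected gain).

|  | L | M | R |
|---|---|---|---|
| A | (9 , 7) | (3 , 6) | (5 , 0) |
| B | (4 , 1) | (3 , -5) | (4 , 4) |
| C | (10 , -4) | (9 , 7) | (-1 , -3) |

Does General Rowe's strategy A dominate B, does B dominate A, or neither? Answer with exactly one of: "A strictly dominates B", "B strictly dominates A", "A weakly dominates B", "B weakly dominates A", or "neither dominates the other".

A's payoffs vs B's, by General Cole's action — L: 9>4, M: 3=3, R: 5>4.
A is at least as good everywhere and strictly better somewhere (tied only at M), so A weakly but not strictly dominates B.

A weakly dominates B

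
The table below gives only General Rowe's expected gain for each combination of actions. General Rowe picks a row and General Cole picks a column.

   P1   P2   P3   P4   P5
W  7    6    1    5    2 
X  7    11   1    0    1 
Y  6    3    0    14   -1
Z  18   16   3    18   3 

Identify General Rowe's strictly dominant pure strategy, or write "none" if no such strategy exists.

Z vs W: P1: 18>7, P2: 16>6, P3: 3>1, P4: 18>5, P5: 3>2.
Z vs X: P1: 18>7, P2: 16>11, P3: 3>1, P4: 18>0, P5: 3>1.
Z vs Y: P1: 18>6, P2: 16>3, P3: 3>0, P4: 18>14, P5: 3>-1.
Z strictly beats every other strategy against every opponent action, so it is strictly dominant.

Z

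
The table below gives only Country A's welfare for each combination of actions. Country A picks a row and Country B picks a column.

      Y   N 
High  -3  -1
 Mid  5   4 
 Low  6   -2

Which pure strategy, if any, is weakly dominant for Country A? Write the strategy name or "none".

none

High fails to dominate Mid at Y (-3<5).
Mid fails to dominate Low at Y (5<6).
Low fails to dominate High at N (-2<-1).
No single strategy dominates all the others.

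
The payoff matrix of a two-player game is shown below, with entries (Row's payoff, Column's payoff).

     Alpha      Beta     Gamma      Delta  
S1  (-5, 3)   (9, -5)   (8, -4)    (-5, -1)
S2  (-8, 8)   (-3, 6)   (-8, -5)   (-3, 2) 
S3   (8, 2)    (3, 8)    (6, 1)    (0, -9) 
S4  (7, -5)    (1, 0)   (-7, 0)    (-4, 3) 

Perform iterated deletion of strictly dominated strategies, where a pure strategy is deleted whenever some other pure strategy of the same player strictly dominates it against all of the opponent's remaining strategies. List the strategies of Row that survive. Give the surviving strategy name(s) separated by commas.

S1, S3

For Row, S3 strictly dominates S2 on the remaining columns (Alpha: 8>-8, Beta: 3>-3, Gamma: 6>-8, Delta: 0>-3); eliminate S2.
For Row, S3 strictly dominates S4 on the remaining columns (Alpha: 8>7, Beta: 3>1, Gamma: 6>-7, Delta: 0>-4); eliminate S4.
Column Gamma is eliminated: Alpha beats it against every remaining row (S1: 3>-4, S3: 2>1).
Column's strategy Delta is strictly dominated by Alpha (S1: 3>-1, S3: 2>-9) and is removed.
Among the remaining strategies, none is strictly dominated by another pure strategy of the same player, so the elimination stops.
Surviving strategies — Row: {S1, S3}; Column: {Alpha, Beta}.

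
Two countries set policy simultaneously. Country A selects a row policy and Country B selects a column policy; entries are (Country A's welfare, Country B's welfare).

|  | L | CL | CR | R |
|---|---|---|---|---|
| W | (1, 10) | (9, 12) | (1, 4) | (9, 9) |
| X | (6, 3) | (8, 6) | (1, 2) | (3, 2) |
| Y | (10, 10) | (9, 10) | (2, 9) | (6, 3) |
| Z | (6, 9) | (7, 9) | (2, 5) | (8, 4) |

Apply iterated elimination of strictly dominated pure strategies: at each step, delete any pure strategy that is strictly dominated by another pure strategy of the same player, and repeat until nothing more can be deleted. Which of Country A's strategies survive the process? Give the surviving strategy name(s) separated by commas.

Row X is eliminated: Y beats it against every remaining column (L: 10>6, CL: 9>8, CR: 2>1, R: 6>3).
Country B's strategy CR is strictly dominated by L (W: 10>4, Y: 10>9, Z: 9>5) and is removed.
Column R is eliminated: L beats it against every remaining row (W: 10>9, Y: 10>3, Z: 9>4).
Row Z is eliminated: Y beats it against every remaining column (L: 10>6, CL: 9>7).
Among the remaining strategies, none is strictly dominated by another pure strategy of the same player, so the elimination stops.
Surviving strategies — Country A: {W, Y}; Country B: {L, CL}.

W, Y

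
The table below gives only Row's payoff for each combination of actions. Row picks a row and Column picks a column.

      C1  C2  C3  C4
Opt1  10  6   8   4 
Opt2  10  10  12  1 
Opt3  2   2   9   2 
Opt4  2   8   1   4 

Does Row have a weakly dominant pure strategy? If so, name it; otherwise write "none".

none

Opt1 fails to dominate Opt2 at C2 (6<10).
Opt2 fails to dominate Opt1 at C4 (1<4).
Opt3 fails to dominate Opt1 at C1 (2<10).
Opt4 fails to dominate Opt1 at C1 (2<10).
No single strategy dominates all the others.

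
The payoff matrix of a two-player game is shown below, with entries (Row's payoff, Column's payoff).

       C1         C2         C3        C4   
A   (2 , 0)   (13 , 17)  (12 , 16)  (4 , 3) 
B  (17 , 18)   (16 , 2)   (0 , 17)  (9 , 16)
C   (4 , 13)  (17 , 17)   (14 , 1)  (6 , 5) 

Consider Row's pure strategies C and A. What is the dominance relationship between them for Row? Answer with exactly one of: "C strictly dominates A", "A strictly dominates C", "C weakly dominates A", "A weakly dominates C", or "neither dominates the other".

C strictly dominates A

Compare C to A across each opponent action: C1: 4>2, C2: 17>13, C3: 14>12, C4: 6>4.
C gives a strictly higher payoff against each opponent action, so C strictly dominates A.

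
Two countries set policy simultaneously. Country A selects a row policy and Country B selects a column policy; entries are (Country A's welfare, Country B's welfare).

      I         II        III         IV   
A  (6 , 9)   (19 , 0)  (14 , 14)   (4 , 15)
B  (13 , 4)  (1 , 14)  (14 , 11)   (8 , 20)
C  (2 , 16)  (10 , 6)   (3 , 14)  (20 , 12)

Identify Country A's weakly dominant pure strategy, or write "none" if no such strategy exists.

A fails to dominate B at I (6<13).
B fails to dominate A at II (1<19).
C fails to dominate A at I (2<6).
No single strategy dominates all the others.

none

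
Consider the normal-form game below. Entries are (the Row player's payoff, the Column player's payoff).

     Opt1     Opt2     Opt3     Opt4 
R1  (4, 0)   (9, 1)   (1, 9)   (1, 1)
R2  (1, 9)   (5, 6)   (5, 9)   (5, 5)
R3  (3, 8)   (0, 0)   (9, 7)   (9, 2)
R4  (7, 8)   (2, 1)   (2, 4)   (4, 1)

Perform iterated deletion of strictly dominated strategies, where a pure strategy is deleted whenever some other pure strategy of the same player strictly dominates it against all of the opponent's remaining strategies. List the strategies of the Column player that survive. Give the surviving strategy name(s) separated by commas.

Opt1

For the Column player, Opt3 strictly dominates Opt2 on the remaining rows (R1: 9>1, R2: 9>6, R3: 7>0, R4: 4>1); eliminate Opt2.
The Row player's strategy R1 is strictly dominated by R4 (Opt1: 7>4, Opt3: 2>1, Opt4: 4>1) and is removed.
Row R2 is eliminated: R3 beats it against every remaining column (Opt1: 3>1, Opt3: 9>5, Opt4: 9>5).
Column Opt3 is eliminated: Opt1 beats it against every remaining row (R3: 8>7, R4: 8>4).
Column Opt4 is eliminated: Opt1 beats it against every remaining row (R3: 8>2, R4: 8>1).
For the Row player, R4 strictly dominates R3 on the remaining columns (Opt1: 7>3); eliminate R3.
Among the remaining strategies, none is strictly dominated by another pure strategy of the same player, so the elimination stops.
Surviving strategies — the Row player: {R4}; the Column player: {Opt1}.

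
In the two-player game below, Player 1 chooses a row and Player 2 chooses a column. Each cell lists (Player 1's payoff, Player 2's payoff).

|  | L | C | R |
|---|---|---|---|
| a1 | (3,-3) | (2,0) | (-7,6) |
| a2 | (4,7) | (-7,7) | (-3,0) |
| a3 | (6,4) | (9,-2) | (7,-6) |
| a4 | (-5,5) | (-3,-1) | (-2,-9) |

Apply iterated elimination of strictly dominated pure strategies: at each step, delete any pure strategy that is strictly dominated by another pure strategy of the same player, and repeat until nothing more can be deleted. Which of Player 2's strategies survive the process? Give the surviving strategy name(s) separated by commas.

L

For Player 1, a3 strictly dominates a1 on the remaining columns (L: 6>3, C: 9>2, R: 7>-7); eliminate a1.
Row a2 is eliminated: a3 beats it against every remaining column (L: 6>4, C: 9>-7, R: 7>-3).
Player 1's strategy a4 is strictly dominated by a3 (L: 6>-5, C: 9>-3, R: 7>-2) and is removed.
For Player 2, L strictly dominates C on the remaining rows (a3: 4>-2); eliminate C.
Player 2's strategy R is strictly dominated by L (a3: 4>-6) and is removed.
Among the remaining strategies, none is strictly dominated by another pure strategy of the same player, so the elimination stops.
Surviving strategies — Player 1: {a3}; Player 2: {L}.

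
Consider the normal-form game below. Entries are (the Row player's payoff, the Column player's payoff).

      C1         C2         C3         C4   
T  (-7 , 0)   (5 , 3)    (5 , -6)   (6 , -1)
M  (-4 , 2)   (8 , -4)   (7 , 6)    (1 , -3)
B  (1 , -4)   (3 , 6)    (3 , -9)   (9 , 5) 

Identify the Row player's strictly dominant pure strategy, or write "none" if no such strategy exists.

T fails to dominate M at C1 (-7<-4).
M fails to dominate T at C4 (1<6).
B fails to dominate T at C2 (3<5).
No single strategy dominates all the others.

none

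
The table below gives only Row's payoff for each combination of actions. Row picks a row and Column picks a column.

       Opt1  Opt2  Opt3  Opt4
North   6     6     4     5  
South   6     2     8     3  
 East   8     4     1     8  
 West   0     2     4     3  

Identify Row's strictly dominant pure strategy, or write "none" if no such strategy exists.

North fails to dominate South at Opt1 (6=6).
South fails to dominate North at Opt1 (6=6).
East fails to dominate North at Opt2 (4<6).
West fails to dominate North at Opt1 (0<6).
No single strategy dominates all the others.

none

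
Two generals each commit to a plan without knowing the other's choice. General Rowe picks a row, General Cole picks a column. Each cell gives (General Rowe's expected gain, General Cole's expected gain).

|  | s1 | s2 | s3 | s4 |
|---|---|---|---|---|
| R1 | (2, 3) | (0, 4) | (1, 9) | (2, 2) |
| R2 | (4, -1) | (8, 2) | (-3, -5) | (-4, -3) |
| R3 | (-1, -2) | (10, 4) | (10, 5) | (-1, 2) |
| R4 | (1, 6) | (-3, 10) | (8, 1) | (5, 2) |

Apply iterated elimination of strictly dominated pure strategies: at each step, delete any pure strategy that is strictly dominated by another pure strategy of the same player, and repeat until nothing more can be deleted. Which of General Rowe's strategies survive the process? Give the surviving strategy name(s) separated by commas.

R3

General Cole's strategy s1 is strictly dominated by s2 (R1: 4>3, R2: 2>-1, R3: 4>-2, R4: 10>6) and is removed.
General Rowe's strategy R2 is strictly dominated by R3 (s2: 10>8, s3: 10>-3, s4: -1>-4) and is removed.
For General Cole, s2 strictly dominates s4 on the remaining rows (R1: 4>2, R3: 4>2, R4: 10>2); eliminate s4.
Row R1 is eliminated: R3 beats it against every remaining column (s2: 10>0, s3: 10>1).
Row R4 is eliminated: R3 beats it against every remaining column (s2: 10>-3, s3: 10>8).
Column s2 is eliminated: s3 beats it against every remaining row (R3: 5>4).
Among the remaining strategies, none is strictly dominated by another pure strategy of the same player, so the elimination stops.
Surviving strategies — General Rowe: {R3}; General Cole: {s3}.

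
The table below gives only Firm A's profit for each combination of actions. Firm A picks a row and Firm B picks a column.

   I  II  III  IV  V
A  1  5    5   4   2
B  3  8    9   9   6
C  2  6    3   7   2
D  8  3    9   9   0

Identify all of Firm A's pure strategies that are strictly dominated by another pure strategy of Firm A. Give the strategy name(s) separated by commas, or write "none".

B strictly dominates A — I: 3>1, II: 8>5, III: 9>5, IV: 9>4, V: 6>2.
B is not dominated — it holds its own against A at I (3>1); C at I (3>2); D at II (8>3).
C is strictly dominated by B (I: 3>2, II: 8>6, III: 9>3, IV: 9>7, V: 6>2).
D is not dominated — it holds its own against A at I (8>1); B at I (8>3); C at I (8>2).

A, C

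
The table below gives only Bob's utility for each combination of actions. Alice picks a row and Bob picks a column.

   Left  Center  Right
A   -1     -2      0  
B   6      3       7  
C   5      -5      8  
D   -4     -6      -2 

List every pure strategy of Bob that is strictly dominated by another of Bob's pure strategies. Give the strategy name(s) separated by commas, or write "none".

Left, Center

Left: dominated, since Right does at least as well everywhere (A: 0>-1, B: 7>6, C: 8>5, D: -2>-4).
Center: dominated, since Left does at least as well everywhere (A: -1>-2, B: 6>3, C: 5>-5, D: -4>-6).
Right: no other strategy beats it everywhere (Left at A (0>-1); Center at A (0>-2)).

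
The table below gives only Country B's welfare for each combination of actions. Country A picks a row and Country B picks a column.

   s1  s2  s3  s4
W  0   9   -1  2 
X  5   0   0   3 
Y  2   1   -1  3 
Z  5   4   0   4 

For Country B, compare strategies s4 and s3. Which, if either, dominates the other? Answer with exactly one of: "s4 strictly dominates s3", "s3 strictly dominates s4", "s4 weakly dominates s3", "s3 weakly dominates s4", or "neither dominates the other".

s4 strictly dominates s3

Compare s4 to s3 across each opponent action: W: 2>-1, X: 3>0, Y: 3>-1, Z: 4>0.
Every comparison favours s4, so s4 strictly dominates s3.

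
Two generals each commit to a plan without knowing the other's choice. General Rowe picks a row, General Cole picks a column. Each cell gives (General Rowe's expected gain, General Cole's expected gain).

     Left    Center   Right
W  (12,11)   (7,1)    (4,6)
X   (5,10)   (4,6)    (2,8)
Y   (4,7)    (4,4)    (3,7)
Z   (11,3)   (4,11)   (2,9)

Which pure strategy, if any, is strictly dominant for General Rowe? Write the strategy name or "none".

W vs X: Left: 12>5, Center: 7>4, Right: 4>2.
W vs Y: Left: 12>4, Center: 7>4, Right: 4>3.
W vs Z: Left: 12>11, Center: 7>4, Right: 4>2.
W strictly beats every other strategy against every opponent action, so it is strictly dominant.

W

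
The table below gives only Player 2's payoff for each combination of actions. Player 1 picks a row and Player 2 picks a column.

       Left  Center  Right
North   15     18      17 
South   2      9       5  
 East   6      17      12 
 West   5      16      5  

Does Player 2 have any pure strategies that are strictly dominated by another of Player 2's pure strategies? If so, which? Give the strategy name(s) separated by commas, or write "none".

Left: dominated, since Center does at least as well everywhere (North: 18>15, South: 9>2, East: 17>6, West: 16>5).
Center: no other strategy beats it everywhere (Left at North (18>15); Right at North (18>17)).
Right is strictly dominated by Center (North: 18>17, South: 9>5, East: 17>12, West: 16>5).

Left, Right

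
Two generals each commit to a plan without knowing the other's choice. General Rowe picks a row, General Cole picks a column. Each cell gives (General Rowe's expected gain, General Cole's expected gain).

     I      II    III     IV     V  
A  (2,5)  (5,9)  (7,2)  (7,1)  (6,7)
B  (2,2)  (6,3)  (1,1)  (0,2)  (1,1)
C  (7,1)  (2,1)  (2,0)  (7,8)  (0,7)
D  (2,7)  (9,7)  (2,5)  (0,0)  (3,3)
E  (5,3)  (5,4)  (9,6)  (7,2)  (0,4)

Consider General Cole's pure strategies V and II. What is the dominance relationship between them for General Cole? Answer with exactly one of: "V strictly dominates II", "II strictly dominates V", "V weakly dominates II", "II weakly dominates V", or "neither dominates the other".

Compare V to II across each choice by General Rowe: A: 7<9, B: 1<3, C: 7>1, D: 3<7, E: 4=4.
V does better at C but worse at A, B, D; neither strategy dominates the other.

neither dominates the other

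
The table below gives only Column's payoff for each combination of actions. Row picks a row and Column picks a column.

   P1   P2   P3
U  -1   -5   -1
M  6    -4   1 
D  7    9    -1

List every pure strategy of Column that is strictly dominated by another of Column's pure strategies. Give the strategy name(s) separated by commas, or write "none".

P1: no other strategy beats it everywhere (P2 at U (-1>-5); P3 at U (-1=-1)).
P2 is not dominated — it holds its own against P1 at D (9>7); P3 at D (9>-1).
P3: no other strategy beats it everywhere (P1 at U (-1=-1); P2 at U (-1>-5)).

none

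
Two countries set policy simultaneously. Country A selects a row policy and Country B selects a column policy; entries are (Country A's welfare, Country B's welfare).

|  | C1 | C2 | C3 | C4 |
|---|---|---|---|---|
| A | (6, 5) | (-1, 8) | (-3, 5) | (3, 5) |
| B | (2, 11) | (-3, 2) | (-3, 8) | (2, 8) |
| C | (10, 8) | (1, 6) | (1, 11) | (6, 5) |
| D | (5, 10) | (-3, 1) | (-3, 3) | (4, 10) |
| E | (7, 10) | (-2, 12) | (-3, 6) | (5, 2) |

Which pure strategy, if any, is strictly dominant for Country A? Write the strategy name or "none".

C vs A: C1: 10>6, C2: 1>-1, C3: 1>-3, C4: 6>3.
C vs B: C1: 10>2, C2: 1>-3, C3: 1>-3, C4: 6>2.
C vs D: C1: 10>5, C2: 1>-3, C3: 1>-3, C4: 6>4.
C vs E: C1: 10>7, C2: 1>-2, C3: 1>-3, C4: 6>5.
C strictly beats every other strategy against every opponent action, so it is strictly dominant.

C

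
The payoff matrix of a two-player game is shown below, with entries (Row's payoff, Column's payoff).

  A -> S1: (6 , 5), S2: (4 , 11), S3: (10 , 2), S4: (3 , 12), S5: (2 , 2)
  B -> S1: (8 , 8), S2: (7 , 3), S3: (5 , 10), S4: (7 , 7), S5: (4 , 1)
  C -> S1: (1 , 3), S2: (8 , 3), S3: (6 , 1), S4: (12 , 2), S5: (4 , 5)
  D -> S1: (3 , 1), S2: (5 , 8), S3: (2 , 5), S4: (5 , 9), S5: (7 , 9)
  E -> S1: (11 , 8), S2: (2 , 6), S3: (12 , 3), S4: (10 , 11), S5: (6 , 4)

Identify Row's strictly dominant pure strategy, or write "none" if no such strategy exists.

none

A fails to dominate B at S1 (6<8).
B fails to dominate A at S3 (5<10).
C fails to dominate A at S1 (1<6).
D fails to dominate A at S1 (3<6).
E fails to dominate A at S2 (2<4).
No single strategy dominates all the others.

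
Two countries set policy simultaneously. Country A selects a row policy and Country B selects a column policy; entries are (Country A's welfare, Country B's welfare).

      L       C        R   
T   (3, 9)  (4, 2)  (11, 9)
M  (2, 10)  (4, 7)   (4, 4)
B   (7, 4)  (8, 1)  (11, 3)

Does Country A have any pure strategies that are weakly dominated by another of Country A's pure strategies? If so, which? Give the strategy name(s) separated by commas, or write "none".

T is weakly dominated by B (L: 7>3, C: 8>4, R: 11=11).
T weakly dominates M — L: 3>2, C: 4=4, R: 11>4.
Nothing dominates B: T at L (7>3); M at L (7>2).

T, M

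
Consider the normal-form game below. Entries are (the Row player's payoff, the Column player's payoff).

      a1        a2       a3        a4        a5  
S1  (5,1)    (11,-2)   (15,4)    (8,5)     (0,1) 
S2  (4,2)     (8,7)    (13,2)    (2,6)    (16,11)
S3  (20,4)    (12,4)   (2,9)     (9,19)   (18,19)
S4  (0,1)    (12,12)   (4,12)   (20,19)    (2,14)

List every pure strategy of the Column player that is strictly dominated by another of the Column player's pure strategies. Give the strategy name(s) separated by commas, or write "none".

a1, a2, a3

a1 is strictly dominated by a4 (S1: 5>1, S2: 6>2, S3: 19>4, S4: 19>1).
a5 strictly dominates a2 — S1: 1>-2, S2: 11>7, S3: 19>4, S4: 14>12.
a3 is strictly dominated by a4 (S1: 5>4, S2: 6>2, S3: 19>9, S4: 19>12).
a4 is not dominated — it holds its own against a1 at S1 (5>1); a2 at S1 (5>-2); a3 at S1 (5>4); a5 at S1 (5>1).
Nothing dominates a5: a1 at S1 (1=1); a2 at S1 (1>-2); a3 at S2 (11>2); a4 at S2 (11>6).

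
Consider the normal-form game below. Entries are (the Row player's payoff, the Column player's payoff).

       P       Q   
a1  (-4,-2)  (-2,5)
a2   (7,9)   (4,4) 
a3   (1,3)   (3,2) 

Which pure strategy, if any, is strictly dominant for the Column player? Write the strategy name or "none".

none

P fails to dominate Q at a1 (-2<5).
Q fails to dominate P at a2 (4<9).
No single strategy dominates all the others.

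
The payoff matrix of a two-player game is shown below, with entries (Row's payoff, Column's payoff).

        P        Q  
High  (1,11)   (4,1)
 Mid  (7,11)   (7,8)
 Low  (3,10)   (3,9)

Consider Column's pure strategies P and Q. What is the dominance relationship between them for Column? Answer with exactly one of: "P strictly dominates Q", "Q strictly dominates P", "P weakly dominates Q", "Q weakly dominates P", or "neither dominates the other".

P strictly dominates Q

P's payoffs vs Q's, by Row's action — High: 11>1, Mid: 11>8, Low: 10>9.
Every comparison favours P, so P strictly dominates Q.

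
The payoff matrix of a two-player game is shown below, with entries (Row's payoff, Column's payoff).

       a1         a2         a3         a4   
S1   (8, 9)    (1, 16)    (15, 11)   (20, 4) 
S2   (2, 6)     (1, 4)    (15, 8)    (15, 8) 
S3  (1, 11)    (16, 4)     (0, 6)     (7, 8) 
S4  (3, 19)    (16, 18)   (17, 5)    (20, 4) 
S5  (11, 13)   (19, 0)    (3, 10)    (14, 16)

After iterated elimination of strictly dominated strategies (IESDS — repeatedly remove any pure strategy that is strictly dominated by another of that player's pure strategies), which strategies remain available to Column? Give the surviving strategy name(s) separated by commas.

a1, a2, a3, a4

For Row, S4 strictly dominates S2 on the remaining columns (a1: 3>2, a2: 16>1, a3: 17>15, a4: 20>15); eliminate S2.
For Row, S5 strictly dominates S3 on the remaining columns (a1: 11>1, a2: 19>16, a3: 3>0, a4: 14>7); eliminate S3.
Among the remaining strategies, none is strictly dominated by another pure strategy of the same player, so the elimination stops.
Surviving strategies — Row: {S1, S4, S5}; Column: {a1, a2, a3, a4}.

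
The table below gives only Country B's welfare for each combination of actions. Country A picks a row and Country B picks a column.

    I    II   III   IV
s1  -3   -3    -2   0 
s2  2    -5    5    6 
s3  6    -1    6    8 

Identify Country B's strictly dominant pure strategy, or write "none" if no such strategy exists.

IV

IV vs I: s1: 0>-3, s2: 6>2, s3: 8>6.
IV vs II: s1: 0>-3, s2: 6>-5, s3: 8>-1.
IV vs III: s1: 0>-2, s2: 6>5, s3: 8>6.
IV strictly beats every other strategy against every opponent action, so it is strictly dominant.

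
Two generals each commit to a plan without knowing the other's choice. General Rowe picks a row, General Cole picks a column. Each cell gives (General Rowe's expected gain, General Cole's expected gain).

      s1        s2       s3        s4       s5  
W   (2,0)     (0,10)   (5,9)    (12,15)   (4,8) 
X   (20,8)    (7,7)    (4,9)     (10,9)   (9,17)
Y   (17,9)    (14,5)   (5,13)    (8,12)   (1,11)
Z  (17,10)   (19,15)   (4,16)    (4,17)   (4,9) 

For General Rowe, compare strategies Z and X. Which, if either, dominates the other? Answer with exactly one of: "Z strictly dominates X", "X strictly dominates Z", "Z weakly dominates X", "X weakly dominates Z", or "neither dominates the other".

neither dominates the other

Compare Z to X across each opponent action: s1: 17<20, s2: 19>7, s3: 4=4, s4: 4<10, s5: 4<9.
Z does better at s2 but worse at s1, s4, s5; neither strategy dominates the other.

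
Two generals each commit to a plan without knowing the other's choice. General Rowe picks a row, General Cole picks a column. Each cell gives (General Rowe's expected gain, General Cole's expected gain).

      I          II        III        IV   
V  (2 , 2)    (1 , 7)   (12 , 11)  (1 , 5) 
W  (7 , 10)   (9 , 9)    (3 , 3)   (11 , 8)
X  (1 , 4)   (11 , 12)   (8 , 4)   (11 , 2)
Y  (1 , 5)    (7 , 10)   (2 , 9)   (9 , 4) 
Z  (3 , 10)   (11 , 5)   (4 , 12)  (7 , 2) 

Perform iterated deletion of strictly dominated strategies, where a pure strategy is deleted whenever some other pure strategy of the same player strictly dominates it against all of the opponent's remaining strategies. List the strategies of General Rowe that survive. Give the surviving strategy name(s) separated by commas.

For General Rowe, W strictly dominates Y on the remaining columns (I: 7>1, II: 9>7, III: 3>2, IV: 11>9); eliminate Y.
For General Cole, II strictly dominates IV on the remaining rows (V: 7>5, W: 9>8, X: 12>2, Z: 5>2); eliminate IV.
Among the remaining strategies, none is strictly dominated by another pure strategy of the same player, so the elimination stops.
Surviving strategies — General Rowe: {V, W, X, Z}; General Cole: {I, II, III}.

V, W, X, Z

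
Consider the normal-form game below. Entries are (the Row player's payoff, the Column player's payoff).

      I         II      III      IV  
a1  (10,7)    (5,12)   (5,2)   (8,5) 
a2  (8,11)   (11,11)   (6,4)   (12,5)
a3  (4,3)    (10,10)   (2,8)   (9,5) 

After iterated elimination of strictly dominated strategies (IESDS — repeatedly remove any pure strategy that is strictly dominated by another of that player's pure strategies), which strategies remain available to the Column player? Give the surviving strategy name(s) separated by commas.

For the Row player, a2 strictly dominates a3 on the remaining columns (I: 8>4, II: 11>10, III: 6>2, IV: 12>9); eliminate a3.
Column III is eliminated: I beats it against every remaining row (a1: 7>2, a2: 11>4).
For the Column player, I strictly dominates IV on the remaining rows (a1: 7>5, a2: 11>5); eliminate IV.
Among the remaining strategies, none is strictly dominated by another pure strategy of the same player, so the elimination stops.
Surviving strategies — the Row player: {a1, a2}; the Column player: {I, II}.

I, II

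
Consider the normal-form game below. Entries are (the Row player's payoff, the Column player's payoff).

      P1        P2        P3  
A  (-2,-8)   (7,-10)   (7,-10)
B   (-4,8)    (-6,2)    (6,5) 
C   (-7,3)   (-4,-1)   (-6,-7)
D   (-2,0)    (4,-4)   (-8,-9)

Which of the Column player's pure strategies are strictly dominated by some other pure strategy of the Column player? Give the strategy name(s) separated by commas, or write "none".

P1 is not dominated — it holds its own against P2 at A (-8>-10); P3 at A (-8>-10).
P2 is strictly dominated by P1 (A: -8>-10, B: 8>2, C: 3>-1, D: 0>-4).
P3 is strictly dominated by P1 (A: -8>-10, B: 8>5, C: 3>-7, D: 0>-9).

P2, P3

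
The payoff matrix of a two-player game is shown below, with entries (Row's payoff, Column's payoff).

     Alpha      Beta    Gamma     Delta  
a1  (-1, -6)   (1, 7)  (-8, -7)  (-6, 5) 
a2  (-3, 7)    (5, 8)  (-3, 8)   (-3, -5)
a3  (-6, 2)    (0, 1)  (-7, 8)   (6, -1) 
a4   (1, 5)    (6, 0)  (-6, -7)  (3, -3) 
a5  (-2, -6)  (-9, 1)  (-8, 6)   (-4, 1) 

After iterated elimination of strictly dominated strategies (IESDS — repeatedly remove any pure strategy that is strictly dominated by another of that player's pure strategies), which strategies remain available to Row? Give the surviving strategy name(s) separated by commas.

Row a1 is eliminated: a4 beats it against every remaining column (Alpha: 1>-1, Beta: 6>1, Gamma: -6>-8, Delta: 3>-6).
Row a5 is eliminated: a4 beats it against every remaining column (Alpha: 1>-2, Beta: 6>-9, Gamma: -6>-8, Delta: 3>-4).
Column Delta is eliminated: Alpha beats it against every remaining row (a2: 7>-5, a3: 2>-1, a4: 5>-3).
Row a3 is eliminated: a2 beats it against every remaining column (Alpha: -3>-6, Beta: 5>0, Gamma: -3>-7).
Among the remaining strategies, none is strictly dominated by another pure strategy of the same player, so the elimination stops.
Surviving strategies — Row: {a2, a4}; Column: {Alpha, Beta, Gamma}.

a2, a4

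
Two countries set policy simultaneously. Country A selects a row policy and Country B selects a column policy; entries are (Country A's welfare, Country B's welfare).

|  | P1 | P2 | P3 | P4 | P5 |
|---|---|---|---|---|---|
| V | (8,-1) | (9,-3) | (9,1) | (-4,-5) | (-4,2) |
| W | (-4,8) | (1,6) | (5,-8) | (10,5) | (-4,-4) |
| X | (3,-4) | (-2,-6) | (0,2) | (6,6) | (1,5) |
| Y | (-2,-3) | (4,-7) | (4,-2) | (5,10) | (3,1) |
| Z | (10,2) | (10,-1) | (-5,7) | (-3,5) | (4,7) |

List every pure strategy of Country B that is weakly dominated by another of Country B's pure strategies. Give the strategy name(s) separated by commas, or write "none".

P2, P3

P1 is not dominated — it holds its own against P2 at V (-1>-3); P3 at W (8>-8); P4 at V (-1>-5); P5 at W (8>-4).
P1 weakly dominates P2 — V: -1>-3, W: 8>6, X: -4>-6, Y: -3>-7, Z: 2>-1.
P5 weakly dominates P3 — V: 2>1, W: -4>-8, X: 5>2, Y: 1>-2, Z: 7=7.
Nothing dominates P4: P1 at X (6>-4); P2 at X (6>-6); P3 at W (5>-8); P5 at W (5>-4).
Nothing dominates P5: P1 at V (2>-1); P2 at V (2>-3); P3 at V (2>1); P4 at V (2>-5).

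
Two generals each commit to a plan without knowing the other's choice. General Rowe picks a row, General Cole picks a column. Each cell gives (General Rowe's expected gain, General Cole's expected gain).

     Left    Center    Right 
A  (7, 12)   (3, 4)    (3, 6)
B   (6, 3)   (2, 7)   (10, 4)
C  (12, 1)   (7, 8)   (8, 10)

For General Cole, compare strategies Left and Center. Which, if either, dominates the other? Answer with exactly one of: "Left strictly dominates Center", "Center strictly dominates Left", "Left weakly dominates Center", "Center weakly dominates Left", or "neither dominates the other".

neither dominates the other

Left's payoffs vs Center's, by General Rowe's action — A: 12>4, B: 3<7, C: 1<8.
Left does better at A but worse at B, C; neither strategy dominates the other.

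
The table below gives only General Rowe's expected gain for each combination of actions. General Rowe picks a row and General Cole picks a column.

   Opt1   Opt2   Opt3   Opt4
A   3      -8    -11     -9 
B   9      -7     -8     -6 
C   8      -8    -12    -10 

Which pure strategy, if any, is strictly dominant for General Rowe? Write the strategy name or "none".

B vs A: Opt1: 9>3, Opt2: -7>-8, Opt3: -8>-11, Opt4: -6>-9.
B vs C: Opt1: 9>8, Opt2: -7>-8, Opt3: -8>-12, Opt4: -6>-10.
B strictly beats every other strategy against every opponent action, so it is strictly dominant.

B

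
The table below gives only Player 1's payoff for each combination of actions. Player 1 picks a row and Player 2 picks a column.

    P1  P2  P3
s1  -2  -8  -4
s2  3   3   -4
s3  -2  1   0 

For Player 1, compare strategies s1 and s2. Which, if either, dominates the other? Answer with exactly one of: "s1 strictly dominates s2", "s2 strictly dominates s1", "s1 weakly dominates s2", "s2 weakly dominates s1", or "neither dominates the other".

s1's payoffs vs s2's, by Player 2's action — P1: -2<3, P2: -8<3, P3: -4=-4.
s2 is at least as good everywhere and strictly better somewhere (tied at P3), so s2 weakly dominates s1.

s2 weakly dominates s1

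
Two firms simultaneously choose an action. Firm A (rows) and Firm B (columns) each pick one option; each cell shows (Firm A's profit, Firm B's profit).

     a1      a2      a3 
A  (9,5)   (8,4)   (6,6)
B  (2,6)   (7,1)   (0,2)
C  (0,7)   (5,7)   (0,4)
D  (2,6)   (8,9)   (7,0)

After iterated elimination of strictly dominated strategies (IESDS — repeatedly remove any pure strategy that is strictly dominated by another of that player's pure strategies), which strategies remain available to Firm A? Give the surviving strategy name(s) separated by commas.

A, D

For Firm A, A strictly dominates B on the remaining columns (a1: 9>2, a2: 8>7, a3: 6>0); eliminate B.
Firm A's strategy C is strictly dominated by A (a1: 9>0, a2: 8>5, a3: 6>0) and is removed.
Among the remaining strategies, none is strictly dominated by another pure strategy of the same player, so the elimination stops.
Surviving strategies — Firm A: {A, D}; Firm B: {a1, a2, a3}.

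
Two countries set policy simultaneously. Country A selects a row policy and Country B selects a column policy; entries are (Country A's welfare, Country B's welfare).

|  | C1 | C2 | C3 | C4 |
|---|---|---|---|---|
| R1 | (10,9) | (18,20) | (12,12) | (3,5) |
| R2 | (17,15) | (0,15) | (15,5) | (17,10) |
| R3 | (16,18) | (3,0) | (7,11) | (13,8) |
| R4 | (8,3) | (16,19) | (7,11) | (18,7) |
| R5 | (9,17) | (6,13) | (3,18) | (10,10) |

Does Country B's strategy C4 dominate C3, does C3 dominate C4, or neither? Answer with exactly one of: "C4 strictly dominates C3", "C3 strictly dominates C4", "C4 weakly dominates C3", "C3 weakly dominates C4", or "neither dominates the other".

neither dominates the other

Compare C4 to C3 across each choice by Country A: R1: 5<12, R2: 10>5, R3: 8<11, R4: 7<11, R5: 10<18.
C4 does better at R2 but worse at R1, R3, R4, R5; neither strategy dominates the other.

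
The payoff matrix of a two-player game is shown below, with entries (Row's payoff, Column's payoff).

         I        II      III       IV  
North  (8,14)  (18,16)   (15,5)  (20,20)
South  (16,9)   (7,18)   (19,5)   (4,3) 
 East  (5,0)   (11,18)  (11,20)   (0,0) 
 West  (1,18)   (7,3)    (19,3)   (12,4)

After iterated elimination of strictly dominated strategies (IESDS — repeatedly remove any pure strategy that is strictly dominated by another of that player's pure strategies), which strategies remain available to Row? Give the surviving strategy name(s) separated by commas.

North

For Row, North strictly dominates East on the remaining columns (I: 8>5, II: 18>11, III: 15>11, IV: 20>0); eliminate East.
For Column, I strictly dominates III on the remaining rows (North: 14>5, South: 9>5, West: 18>3); eliminate III.
Row West is eliminated: North beats it against every remaining column (I: 8>1, II: 18>7, IV: 20>12).
Column I is eliminated: II beats it against every remaining row (North: 16>14, South: 18>9).
Row South is eliminated: North beats it against every remaining column (II: 18>7, IV: 20>4).
Column II is eliminated: IV beats it against every remaining row (North: 20>16).
Among the remaining strategies, none is strictly dominated by another pure strategy of the same player, so the elimination stops.
Surviving strategies — Row: {North}; Column: {IV}.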